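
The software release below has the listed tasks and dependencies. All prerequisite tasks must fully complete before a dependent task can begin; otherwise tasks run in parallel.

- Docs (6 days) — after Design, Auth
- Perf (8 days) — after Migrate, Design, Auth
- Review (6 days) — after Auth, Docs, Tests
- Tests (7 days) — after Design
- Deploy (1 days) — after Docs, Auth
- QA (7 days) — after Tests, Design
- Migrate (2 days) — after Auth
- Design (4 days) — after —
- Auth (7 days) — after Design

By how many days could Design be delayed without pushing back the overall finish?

Design→Auth→Docs→Review = 4+7+6+6 = 23 sets the makespan at 23 days.
The longest chain containing Design totals 23 days.
Slack of Design = 0 − 0 = 0 days.

0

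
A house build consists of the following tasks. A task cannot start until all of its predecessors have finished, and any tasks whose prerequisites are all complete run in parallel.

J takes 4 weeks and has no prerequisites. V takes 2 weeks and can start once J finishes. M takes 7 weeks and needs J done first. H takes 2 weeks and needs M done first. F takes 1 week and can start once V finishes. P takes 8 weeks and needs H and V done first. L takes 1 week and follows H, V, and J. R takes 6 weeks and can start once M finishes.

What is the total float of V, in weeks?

The longest chain is J→M→H→P = 4+7+2+8 = 21; overall finish 21 weeks.
The longest chain containing V totals 14 weeks.
So V can slip 13 − 6 = 7 weeks.

7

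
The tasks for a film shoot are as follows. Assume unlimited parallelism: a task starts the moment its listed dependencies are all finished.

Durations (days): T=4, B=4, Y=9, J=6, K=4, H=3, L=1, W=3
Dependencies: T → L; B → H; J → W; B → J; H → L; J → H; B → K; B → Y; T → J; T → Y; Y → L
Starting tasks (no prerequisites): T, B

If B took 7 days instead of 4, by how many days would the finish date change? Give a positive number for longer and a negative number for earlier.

3

The binding path is B→Y→L = 4+9+1 = 14; finish at 14 days.
B is on the critical path; changing it to 7 makes that path 17 days.
The critical path is still B→Y→L; finish is now 17 days.
Change in finish: 17 − 14 = +3 days.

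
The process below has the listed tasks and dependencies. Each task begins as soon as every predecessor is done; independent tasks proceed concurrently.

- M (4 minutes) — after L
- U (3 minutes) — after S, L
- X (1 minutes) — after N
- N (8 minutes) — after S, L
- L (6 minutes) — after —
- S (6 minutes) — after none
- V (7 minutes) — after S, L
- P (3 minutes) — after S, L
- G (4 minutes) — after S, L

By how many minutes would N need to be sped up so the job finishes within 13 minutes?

2

Current finish: 15 minutes; target: 13.
N is on every critical path, so each minute cut from N cuts the finish by one (this holds down to a finish of 13).
Need 15 − 13 = 2 minutes off N → N becomes 6 minutes, finish becomes 13.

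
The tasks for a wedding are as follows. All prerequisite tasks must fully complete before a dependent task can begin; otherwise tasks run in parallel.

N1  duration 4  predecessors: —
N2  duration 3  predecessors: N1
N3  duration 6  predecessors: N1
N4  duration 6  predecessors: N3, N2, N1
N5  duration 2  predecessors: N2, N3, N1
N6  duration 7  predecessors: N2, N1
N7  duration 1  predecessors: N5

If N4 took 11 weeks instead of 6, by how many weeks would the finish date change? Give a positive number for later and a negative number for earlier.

5

As given, the longest chain is N1→N3→N4 = 4+6+6 = 16, so the finish is 16 weeks.
Since N4 is critical, the +5 change carries straight to that chain (now 21 weeks).
No other chain overtakes it, so the finish is 21 weeks.
Change in finish: 21 − 16 = +5 weeks.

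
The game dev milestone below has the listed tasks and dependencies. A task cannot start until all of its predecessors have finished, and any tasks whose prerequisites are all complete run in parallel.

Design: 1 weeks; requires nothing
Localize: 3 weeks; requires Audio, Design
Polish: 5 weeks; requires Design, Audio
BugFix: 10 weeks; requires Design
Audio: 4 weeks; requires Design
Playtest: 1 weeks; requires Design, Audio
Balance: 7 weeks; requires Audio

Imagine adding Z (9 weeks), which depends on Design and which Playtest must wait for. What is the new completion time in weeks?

12

Originally the game dev milestone takes 12 weeks.
With Z inserted, Playtest now waits for max(Design, Audio, Z).
New critical path: Design→Audio→Balance = 1+4+7 = 12 ⇒ 12 weeks.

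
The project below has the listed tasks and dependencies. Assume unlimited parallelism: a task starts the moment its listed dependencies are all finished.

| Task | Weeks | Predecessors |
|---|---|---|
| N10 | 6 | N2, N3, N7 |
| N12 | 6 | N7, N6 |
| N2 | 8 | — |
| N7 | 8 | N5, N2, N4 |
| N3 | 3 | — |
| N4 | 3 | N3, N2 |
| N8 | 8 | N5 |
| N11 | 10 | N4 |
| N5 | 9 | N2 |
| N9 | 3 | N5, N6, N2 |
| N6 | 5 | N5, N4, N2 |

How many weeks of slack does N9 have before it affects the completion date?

Critical path: N2→N5→N7→N10 = 8+9+8+6 = 31, so the finish is 31 weeks.
The longest chain containing N9 totals 25 weeks.
Slack of N9 = 28 − 22 = 6 weeks.

6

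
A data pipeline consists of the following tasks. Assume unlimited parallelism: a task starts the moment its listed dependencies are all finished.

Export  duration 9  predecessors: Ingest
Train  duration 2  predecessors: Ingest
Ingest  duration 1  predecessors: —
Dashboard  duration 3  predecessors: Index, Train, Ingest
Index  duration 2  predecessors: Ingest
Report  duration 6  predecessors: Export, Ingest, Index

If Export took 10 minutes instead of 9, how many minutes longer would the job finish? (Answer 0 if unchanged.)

As given, the longest chain is Ingest→Export→Report = 1+9+6 = 16, so the finish is 16 minutes.
Export is on the critical path; changing it to 10 makes that path 17 minutes.
The critical path is still Ingest→Export→Report; finish is now 17 minutes.
Change in finish: 17 − 16 = +1 minutes.

1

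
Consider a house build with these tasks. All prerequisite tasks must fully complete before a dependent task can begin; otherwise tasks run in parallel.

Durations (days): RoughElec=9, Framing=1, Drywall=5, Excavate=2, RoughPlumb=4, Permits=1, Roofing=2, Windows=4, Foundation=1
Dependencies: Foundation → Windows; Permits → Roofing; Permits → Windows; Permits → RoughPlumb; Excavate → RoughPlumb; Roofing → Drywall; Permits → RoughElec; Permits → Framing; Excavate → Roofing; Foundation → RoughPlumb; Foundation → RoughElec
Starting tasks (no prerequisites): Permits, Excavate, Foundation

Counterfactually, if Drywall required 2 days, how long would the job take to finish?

Baseline: Permits→RoughElec = 1+9 = 10 → 10 days.
The longest path through Drywall is only 9 days, so Drywall has float 1.
The critical path is still Permits→RoughElec; finish is now 10 days.

10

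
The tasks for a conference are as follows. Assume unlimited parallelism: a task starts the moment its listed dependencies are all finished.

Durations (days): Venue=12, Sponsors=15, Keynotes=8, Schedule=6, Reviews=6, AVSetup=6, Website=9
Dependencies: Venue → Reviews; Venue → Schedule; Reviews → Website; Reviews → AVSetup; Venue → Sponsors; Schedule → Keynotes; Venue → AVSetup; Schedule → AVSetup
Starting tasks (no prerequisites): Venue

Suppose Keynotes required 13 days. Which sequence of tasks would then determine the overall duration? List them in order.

Venue, Schedule, Keynotes

The binding path is Venue→Reviews→Website = 12+6+9 = 27; finish at 27 days.
Keynotes has 1 day of float (longest path through it is 26).
Now Venue→Schedule→Keynotes = 12+6+13 = 31 is longest, so the finish becomes 31 days.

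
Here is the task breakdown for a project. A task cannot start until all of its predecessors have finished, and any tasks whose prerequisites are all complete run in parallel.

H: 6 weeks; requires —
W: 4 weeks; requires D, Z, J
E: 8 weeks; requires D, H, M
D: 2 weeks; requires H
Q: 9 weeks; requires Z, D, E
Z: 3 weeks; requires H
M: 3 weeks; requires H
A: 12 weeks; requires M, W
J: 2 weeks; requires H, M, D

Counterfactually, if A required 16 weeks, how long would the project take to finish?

31

The binding path is H→M→J→W→A = 6+3+2+4+12 = 27; finish at 27 weeks.
Since A is critical, the +4 change carries straight to that chain (now 31 weeks).
The critical path is still H→M→J→W→A; finish is now 31 weeks.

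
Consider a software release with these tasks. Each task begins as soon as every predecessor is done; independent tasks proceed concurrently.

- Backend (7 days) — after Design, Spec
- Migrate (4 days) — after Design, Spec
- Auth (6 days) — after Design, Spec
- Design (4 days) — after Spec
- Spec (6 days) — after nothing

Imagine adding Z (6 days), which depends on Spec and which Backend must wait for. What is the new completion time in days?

19

Originally the job takes 17 days.
With Z inserted, Backend now waits for max(Design, Spec, Z).
New critical path: Spec→Z→Backend = 6+6+7 = 19 ⇒ 19 days.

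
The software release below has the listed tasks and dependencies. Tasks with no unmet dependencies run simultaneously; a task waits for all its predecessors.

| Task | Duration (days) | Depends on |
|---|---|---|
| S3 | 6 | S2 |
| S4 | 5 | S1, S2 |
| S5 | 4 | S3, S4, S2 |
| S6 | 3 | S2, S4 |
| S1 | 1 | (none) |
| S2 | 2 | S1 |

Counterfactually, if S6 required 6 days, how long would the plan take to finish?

14

Actual critical path: S1→S2→S3→S5 = 1+2+6+4 = 13 ⇒ 13 days.
S6 is off the critical path — its longest chain is 11 days, giving 2 of slack.
New critical path: S1→S2→S4→S6 = 1+2+5+6 = 14 ⇒ 14 days.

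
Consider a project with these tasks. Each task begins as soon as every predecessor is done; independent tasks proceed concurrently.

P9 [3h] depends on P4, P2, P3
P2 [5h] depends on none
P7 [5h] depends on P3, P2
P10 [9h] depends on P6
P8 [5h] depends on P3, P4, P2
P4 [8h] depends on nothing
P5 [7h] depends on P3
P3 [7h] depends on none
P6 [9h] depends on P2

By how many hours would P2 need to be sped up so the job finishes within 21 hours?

2

Current finish: 23 hours; target: 21.
P2 is on every critical path, so each hour cut from P2 cuts the finish by one (this holds down to a finish of 19).
Need 23 − 21 = 2 hours off P2 → P2 becomes 3 hours, finish becomes 21.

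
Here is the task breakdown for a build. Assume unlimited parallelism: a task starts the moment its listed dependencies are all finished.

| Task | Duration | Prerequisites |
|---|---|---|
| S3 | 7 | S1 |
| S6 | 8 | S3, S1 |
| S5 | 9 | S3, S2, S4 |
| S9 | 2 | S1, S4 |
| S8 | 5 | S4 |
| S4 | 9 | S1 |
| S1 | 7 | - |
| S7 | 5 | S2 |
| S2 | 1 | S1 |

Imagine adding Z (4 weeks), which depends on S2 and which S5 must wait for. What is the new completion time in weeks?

Originally the schedule takes 25 weeks.
With Z inserted, S5 now waits for max(S3, S2, S4, Z).
New critical path: S1→S4→S5 = 7+9+9 = 25 ⇒ 25 weeks.

25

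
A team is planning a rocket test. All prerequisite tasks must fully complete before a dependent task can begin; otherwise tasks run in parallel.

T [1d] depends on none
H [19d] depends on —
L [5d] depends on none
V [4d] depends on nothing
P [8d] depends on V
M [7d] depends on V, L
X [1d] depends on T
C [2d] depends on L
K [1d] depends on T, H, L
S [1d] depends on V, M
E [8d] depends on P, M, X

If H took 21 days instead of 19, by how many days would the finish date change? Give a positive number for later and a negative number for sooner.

Actual critical path: H→K = 19+1 = 20 ⇒ 20 days.
H lies on that path, so at 21 days the path becomes 22 days.
No other chain overtakes it, so the finish is 22 days.
Change in finish: 22 − 20 = +2 days.

2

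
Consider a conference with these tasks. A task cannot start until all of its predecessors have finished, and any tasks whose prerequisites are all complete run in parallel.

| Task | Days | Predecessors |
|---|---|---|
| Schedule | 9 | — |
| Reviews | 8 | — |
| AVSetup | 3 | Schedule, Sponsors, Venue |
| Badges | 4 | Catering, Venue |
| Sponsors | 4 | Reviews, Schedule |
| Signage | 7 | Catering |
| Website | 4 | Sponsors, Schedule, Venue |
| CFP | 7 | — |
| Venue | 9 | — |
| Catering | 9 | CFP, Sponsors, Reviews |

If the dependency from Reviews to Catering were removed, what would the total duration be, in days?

29

Original critical path: Schedule→Sponsors→Catering→Signage = 9+4+9+7 = 29 ⇒ 29 days.
Dropping Reviews→Catering doesn't change Catering's earliest start (13); another predecessor still binds.
After: Schedule→Sponsors→Catering→Signage = 9+4+9+7 = 29 → 29 days.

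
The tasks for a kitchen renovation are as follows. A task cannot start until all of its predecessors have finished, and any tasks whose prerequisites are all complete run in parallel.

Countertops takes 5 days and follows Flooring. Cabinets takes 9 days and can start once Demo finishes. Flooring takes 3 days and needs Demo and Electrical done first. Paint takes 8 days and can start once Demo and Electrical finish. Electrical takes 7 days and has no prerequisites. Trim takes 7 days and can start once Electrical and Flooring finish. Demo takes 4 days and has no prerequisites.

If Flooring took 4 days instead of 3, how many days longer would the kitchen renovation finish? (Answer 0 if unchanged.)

1

As given, the longest chain is Electrical→Flooring→Trim = 7+3+7 = 17, so the finish is 17 days.
Flooring lies on that path, so at 4 days the path becomes 18 days.
No other chain overtakes it, so the finish is 18 days.
Change in finish: 18 − 17 = +1 days.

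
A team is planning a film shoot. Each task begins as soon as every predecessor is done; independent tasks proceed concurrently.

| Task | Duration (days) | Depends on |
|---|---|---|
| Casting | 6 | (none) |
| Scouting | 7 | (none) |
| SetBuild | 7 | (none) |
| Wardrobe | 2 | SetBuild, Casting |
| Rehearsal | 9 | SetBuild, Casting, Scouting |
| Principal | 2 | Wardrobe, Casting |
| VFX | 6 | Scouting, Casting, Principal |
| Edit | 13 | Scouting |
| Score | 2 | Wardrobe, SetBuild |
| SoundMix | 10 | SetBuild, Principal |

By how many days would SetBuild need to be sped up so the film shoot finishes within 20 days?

Current finish: 21 days; target: 20.
SetBuild is on every critical path, so each day cut from SetBuild cuts the finish by one (this holds down to a finish of 20).
Need 21 − 20 = 1 day off SetBuild → SetBuild becomes 6 days, finish becomes 20.

1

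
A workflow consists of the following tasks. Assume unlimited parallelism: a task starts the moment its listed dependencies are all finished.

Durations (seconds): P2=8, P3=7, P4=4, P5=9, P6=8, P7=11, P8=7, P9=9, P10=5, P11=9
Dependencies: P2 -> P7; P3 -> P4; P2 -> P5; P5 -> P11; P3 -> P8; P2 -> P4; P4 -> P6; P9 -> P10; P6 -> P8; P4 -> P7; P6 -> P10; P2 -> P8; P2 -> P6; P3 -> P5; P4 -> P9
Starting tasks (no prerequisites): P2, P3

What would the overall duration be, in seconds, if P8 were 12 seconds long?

32

The binding path is P2→P4→P6→P8 = 8+4+8+7 = 27; finish at 27 seconds.
P8 is on the critical path; changing it to 12 makes that path 32 seconds.
That remains the longest chain; total 32 seconds.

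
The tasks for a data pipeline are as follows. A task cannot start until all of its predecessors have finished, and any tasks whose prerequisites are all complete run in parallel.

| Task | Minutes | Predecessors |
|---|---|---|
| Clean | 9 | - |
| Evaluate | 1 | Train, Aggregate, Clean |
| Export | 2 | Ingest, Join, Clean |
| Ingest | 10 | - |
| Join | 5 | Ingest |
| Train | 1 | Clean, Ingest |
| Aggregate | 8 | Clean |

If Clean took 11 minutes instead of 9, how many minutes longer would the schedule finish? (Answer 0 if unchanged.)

Actual critical path: Clean→Aggregate→Evaluate = 9+8+1 = 18 ⇒ 18 minutes.
Clean is on the critical path; changing it to 11 makes that path 20 minutes.
No other chain overtakes it, so the finish is 20 minutes.
Change in finish: 20 − 18 = +2 minutes.

2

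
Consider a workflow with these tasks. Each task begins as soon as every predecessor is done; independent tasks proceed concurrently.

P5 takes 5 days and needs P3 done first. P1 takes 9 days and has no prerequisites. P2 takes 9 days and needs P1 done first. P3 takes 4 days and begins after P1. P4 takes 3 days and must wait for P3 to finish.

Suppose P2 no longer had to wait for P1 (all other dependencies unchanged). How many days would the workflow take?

Before: longest chain P1→P2 = 9+9 = 18, finish 18.
Without P1→P2, P2's earliest start moves from 9 to 0.
The longest chain is now P1→P3→P5 = 9+4+5 = 18, so the workflow takes 18 days.

18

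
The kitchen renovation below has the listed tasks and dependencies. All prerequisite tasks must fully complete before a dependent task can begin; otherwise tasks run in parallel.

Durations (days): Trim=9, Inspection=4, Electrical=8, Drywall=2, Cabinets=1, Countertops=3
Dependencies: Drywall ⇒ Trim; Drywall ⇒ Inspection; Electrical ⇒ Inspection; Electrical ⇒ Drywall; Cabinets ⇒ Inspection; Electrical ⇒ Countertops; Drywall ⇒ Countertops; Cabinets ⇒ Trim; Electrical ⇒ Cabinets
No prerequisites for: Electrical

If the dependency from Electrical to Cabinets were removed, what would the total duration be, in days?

Original critical path: Electrical→Drywall→Trim = 8+2+9 = 19 ⇒ 19 days.
Without Electrical→Cabinets, Cabinets's earliest start moves from 8 to 0.
The longest chain is now Electrical→Drywall→Trim = 8+2+9 = 19, so the job takes 19 days.

19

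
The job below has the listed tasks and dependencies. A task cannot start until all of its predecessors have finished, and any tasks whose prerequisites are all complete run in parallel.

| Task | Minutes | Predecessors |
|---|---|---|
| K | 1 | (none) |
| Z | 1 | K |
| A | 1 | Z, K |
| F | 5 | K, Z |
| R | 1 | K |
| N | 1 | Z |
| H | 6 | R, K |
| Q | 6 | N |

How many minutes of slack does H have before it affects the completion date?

1

Critical path: K→Z→N→Q = 1+1+1+6 = 9, so the finish is 9 minutes.
Longest path through H: 8 minutes (earliest finish 8, latest finish 9).
Slack of H = 3 − 2 = 1 minute.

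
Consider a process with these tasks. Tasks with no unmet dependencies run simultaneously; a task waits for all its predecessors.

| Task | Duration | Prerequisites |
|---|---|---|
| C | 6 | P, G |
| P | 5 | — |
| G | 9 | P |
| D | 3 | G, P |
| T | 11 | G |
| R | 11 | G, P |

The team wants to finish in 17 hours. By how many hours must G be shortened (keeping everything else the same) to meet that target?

8

Current finish: 25 hours; target: 17.
G is on every critical path, so each hour cut from G cuts the finish by one (this holds down to a finish of 17).
Need 25 − 17 = 8 hours off G → G becomes 1 hour, finish becomes 17.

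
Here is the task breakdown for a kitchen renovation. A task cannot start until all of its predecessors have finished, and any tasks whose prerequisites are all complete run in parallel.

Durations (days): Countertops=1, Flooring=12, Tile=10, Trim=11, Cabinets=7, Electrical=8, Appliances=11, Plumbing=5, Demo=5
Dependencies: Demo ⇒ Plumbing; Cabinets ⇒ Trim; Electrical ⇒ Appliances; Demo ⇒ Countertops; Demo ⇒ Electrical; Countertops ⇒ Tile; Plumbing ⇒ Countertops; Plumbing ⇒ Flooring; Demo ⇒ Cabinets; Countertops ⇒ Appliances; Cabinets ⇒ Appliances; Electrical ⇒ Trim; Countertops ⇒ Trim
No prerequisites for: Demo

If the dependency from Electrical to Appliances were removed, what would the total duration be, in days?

Before: longest chain Demo→Electrical→Appliances = 5+8+11 = 24, finish 24.
Without Electrical→Appliances, Appliances's earliest start moves from 13 to 12.
The longest chain is now Demo→Electrical→Trim = 5+8+11 = 24, so the plan takes 24 days.

24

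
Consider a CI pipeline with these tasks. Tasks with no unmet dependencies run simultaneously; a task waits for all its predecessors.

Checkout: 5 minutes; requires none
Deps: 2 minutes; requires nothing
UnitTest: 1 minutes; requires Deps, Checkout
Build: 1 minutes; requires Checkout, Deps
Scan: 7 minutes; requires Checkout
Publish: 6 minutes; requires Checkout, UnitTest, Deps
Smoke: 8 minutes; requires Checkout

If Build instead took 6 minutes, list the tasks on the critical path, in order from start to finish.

The binding path is Checkout→Smoke = 5+8 = 13; finish at 13 minutes.
Build has 7 minutes of float (longest path through it is 6).
No other chain overtakes it, so the finish is 13 minutes.

Checkout, Smoke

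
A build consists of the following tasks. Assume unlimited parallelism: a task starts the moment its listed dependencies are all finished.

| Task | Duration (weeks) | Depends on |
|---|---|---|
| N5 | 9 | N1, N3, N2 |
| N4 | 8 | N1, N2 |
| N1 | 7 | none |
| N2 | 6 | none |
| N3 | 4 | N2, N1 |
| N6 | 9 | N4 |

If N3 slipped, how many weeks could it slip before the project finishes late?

4

Critical path: N1→N4→N6 = 7+8+9 = 24, so the finish is 24 weeks.
N3 finishes as early as 11 and must finish by 15.
Float = 24 − 20 = 4.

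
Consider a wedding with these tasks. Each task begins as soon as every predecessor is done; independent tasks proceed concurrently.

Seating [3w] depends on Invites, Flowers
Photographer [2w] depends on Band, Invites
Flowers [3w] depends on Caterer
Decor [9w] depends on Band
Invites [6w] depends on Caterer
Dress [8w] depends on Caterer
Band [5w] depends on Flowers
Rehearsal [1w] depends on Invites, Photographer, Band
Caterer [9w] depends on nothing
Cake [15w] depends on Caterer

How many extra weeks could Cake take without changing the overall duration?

2

The longest chain is Caterer→Flowers→Band→Decor = 9+3+5+9 = 26; overall finish 26 weeks.
Cake finishes as early as 24 and must finish by 26.
So Cake can slip 26 − 24 = 2 weeks.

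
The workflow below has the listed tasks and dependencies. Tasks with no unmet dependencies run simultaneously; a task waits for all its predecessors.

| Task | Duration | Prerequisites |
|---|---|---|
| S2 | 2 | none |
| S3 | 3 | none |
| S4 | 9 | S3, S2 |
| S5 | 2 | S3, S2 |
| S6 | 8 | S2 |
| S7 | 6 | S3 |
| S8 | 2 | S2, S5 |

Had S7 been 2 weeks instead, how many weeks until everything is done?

12

As given, the longest chain is S3→S4 = 3+9 = 12, so the finish is 12 weeks.
The longest path through S7 is only 9 weeks, so S7 has float 3.
That remains the longest chain; total 12 weeks.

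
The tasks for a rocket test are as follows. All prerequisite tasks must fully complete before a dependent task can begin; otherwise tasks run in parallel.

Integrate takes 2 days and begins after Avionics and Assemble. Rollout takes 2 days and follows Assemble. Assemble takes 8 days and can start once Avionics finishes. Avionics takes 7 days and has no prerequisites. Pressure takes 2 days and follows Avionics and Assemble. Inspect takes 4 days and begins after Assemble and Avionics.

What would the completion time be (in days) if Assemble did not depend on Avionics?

12

Before: longest chain Avionics→Assemble→Inspect = 7+8+4 = 19, finish 19.
Without Avionics→Assemble, Assemble's earliest start moves from 7 to 0.
After: Assemble→Inspect = 8+4 = 12 → 12 days.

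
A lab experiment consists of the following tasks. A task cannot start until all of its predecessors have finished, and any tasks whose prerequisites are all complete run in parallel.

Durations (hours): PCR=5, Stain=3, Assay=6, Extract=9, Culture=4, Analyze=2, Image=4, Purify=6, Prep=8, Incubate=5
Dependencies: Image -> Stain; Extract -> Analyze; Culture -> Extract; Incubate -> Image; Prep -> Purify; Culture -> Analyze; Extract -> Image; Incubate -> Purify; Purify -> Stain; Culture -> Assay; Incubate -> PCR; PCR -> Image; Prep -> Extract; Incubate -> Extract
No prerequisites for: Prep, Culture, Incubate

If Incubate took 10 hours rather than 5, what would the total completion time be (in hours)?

26

As given, the longest chain is Prep→Extract→Image→Stain = 8+9+4+3 = 24, so the finish is 24 hours.
Incubate has 3 hours of float (longest path through it is 21).
New critical path: Incubate→Extract→Image→Stain = 10+9+4+3 = 26 ⇒ 26 hours.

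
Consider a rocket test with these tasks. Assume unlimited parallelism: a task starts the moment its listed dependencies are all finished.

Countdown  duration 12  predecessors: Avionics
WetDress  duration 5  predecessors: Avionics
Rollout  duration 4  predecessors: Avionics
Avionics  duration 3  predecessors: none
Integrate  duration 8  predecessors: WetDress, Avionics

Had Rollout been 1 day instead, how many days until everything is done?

16

The binding path is Avionics→WetDress→Integrate = 3+5+8 = 16; finish at 16 days.
The longest path through Rollout is only 7 days, so Rollout has float 9.
That remains the longest chain; total 16 days.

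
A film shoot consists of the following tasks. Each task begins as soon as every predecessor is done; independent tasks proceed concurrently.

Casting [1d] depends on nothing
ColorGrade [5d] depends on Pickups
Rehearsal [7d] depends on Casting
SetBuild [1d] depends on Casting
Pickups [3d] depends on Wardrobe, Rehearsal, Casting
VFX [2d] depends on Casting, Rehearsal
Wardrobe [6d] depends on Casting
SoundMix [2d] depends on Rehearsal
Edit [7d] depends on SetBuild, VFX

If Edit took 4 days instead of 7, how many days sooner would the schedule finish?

Baseline: Casting→Rehearsal→VFX→Edit = 1+7+2+7 = 17 → 17 days.
Edit lies on that path, so at 4 days the path becomes 14 days.
New critical path: Casting→Rehearsal→Pickups→ColorGrade = 1+7+3+5 = 16 ⇒ 16 days.
Change in finish: 16 − 17 = -1 days.

1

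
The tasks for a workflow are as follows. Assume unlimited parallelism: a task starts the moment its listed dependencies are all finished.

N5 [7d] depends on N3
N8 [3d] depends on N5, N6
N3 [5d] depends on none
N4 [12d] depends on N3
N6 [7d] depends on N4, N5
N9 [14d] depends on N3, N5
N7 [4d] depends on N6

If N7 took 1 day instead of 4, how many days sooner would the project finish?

1

Actual critical path: N3→N4→N6→N7 = 5+12+7+4 = 28 ⇒ 28 days.
N7 is on the critical path; changing it to 1 makes that path 25 days.
Now N3→N4→N6→N8 = 5+12+7+3 = 27 is longest, so the finish becomes 27 days.
Change in finish: 27 − 28 = -1 days.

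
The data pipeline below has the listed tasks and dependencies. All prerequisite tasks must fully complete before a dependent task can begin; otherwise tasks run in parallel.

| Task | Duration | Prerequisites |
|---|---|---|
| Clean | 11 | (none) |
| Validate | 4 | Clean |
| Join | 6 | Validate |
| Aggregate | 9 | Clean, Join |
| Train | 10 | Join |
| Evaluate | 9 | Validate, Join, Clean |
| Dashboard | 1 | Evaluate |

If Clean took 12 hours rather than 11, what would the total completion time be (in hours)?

Critical path before the change: Clean→Validate→Join→Train = 11+4+6+10 = 31 giving 31 hours.
Since Clean is critical, the +1 change carries straight to that chain (now 32 hours).
No other chain overtakes it, so the finish is 32 hours.

32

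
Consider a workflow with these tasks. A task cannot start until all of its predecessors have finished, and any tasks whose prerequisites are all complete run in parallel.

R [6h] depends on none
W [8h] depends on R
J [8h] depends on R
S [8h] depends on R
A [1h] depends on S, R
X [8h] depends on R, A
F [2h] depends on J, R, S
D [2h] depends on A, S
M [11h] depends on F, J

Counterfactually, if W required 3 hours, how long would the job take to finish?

Actual critical path: R→J→F→M = 6+8+2+11 = 27 ⇒ 27 hours.
W has 13 hours of float (longest path through it is 14).
The critical path is still R→J→F→M; finish is now 27 hours.

27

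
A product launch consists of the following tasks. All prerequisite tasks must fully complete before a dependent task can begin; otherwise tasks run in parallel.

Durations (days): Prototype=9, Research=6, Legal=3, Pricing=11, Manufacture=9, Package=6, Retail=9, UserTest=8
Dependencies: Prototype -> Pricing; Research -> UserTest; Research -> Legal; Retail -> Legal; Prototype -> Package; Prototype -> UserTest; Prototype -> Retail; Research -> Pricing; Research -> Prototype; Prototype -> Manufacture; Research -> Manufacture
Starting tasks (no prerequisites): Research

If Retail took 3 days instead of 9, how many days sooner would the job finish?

Actual critical path: Research→Prototype→Retail→Legal = 6+9+9+3 = 27 ⇒ 27 days.
Retail is on the critical path; changing it to 3 makes that path 21 days.
Now Research→Prototype→Pricing = 6+9+11 = 26 is longest, so the finish becomes 26 days.
Change in finish: 26 − 27 = -1 days.

1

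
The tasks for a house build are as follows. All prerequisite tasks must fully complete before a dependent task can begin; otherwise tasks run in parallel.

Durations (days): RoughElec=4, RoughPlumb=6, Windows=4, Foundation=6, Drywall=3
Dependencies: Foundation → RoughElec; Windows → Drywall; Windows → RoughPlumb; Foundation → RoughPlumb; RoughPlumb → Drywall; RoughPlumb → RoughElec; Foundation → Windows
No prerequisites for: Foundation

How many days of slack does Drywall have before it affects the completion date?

Critical path: Foundation→Windows→RoughPlumb→RoughElec = 6+4+6+4 = 20, so the finish is 20 days.
Longest path through Drywall: 19 days (earliest finish 19, latest finish 20).
Float = 20 − 19 = 1.

1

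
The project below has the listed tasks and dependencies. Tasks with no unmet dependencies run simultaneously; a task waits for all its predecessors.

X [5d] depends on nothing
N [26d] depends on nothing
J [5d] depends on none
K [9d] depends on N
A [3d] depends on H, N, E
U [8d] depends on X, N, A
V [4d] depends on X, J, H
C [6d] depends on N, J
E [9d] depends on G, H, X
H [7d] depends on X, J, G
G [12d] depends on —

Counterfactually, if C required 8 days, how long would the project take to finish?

Actual critical path: G→H→E→A→U = 12+7+9+3+8 = 39 ⇒ 39 days.
The longest path through C is only 32 days, so C has float 7.
No other chain overtakes it, so the finish is 39 days.

39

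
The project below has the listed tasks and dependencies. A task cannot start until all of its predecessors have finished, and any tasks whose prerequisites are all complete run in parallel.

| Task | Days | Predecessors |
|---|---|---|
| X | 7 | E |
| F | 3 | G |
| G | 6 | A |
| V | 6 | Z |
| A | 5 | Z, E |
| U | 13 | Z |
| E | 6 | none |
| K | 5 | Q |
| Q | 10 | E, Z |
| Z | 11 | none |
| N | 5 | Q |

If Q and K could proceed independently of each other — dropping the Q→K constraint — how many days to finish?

With the dependency in place, Z→Q→K = 11+10+5 = 26 sets the finish at 26 days.
Without Q→K, K's earliest start moves from 21 to 0.
New critical path: Z→Q→N = 11+10+5 = 26 ⇒ 26 days.

26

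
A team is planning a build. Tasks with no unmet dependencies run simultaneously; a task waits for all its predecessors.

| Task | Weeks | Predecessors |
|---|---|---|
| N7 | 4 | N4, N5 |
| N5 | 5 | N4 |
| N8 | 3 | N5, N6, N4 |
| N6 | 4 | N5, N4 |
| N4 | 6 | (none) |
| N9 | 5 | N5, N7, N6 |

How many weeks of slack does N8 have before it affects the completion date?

N4→N5→N6→N9 = 6+5+4+5 = 20 sets the makespan at 20 weeks.
N8 finishes as early as 18 and must finish by 20.
So N8 can slip 20 − 18 = 2 weeks.

2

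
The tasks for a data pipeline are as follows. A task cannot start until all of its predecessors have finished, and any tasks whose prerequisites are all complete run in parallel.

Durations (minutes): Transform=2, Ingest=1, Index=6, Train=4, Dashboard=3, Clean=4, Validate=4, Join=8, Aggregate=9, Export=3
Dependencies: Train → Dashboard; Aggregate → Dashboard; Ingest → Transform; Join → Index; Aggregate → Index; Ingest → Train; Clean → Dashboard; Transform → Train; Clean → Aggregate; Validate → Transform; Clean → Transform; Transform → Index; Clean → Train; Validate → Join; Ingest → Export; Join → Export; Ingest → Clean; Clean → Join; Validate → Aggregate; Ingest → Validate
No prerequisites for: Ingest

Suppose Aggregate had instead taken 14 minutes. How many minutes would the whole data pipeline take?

Critical path before the change: Ingest→Clean→Aggregate→Index = 1+4+9+6 = 20 giving 20 minutes.
Aggregate lies on that path, so at 14 minutes the path becomes 25 minutes.
That remains the longest chain; total 25 minutes.

25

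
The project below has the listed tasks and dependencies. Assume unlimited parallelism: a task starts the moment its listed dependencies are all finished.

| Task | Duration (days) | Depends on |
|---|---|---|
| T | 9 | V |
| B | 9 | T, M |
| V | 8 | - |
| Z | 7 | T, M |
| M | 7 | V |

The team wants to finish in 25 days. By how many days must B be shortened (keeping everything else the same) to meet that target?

Current finish: 26 days; target: 25.
B is on every critical path, so each day cut from B cuts the finish by one (this holds down to a finish of 24).
Need 26 − 25 = 1 day off B → B becomes 8 days, finish becomes 25.

1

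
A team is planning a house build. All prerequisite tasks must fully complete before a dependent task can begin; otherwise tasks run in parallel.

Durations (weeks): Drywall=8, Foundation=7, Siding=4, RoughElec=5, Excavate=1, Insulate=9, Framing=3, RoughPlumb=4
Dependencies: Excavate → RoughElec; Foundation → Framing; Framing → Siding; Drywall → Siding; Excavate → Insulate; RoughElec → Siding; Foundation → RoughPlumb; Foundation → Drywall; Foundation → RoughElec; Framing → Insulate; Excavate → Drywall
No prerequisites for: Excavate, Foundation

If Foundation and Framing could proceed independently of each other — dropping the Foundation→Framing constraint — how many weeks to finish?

19

Original critical path: Foundation→Framing→Insulate = 7+3+9 = 19 ⇒ 19 weeks.
Without Foundation→Framing, Framing's earliest start moves from 7 to 0.
After: Foundation→Drywall→Siding = 7+8+4 = 19 → 19 weeks.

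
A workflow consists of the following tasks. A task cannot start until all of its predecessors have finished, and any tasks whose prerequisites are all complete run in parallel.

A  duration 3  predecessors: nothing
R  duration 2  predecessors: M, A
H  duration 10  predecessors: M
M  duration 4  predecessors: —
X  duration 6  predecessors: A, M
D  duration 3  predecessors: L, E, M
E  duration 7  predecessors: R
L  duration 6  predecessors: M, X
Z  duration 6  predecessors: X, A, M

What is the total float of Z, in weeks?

3

The longest chain is M→X→L→D = 4+6+6+3 = 19; overall finish 19 weeks.
Z finishes as early as 16 and must finish by 19.
Float = 19 − 16 = 3.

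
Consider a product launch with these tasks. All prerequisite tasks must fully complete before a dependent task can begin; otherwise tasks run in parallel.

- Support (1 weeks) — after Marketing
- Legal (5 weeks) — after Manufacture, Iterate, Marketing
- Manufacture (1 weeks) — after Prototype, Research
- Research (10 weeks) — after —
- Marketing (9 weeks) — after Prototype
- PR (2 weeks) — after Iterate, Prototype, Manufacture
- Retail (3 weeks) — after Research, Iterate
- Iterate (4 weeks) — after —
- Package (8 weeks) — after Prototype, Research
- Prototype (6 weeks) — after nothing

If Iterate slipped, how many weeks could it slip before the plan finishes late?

Prototype→Marketing→Legal = 6+9+5 = 20 sets the makespan at 20 weeks.
The longest chain containing Iterate totals 9 weeks.
Float = 20 − 9 = 11.

11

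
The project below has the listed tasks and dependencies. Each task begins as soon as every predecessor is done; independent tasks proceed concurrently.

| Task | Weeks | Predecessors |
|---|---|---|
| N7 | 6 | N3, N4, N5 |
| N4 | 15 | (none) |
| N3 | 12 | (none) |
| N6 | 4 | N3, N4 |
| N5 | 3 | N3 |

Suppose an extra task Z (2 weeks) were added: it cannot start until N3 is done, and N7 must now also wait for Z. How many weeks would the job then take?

21

Originally the job takes 21 weeks.
With Z inserted, N7 now waits for max(N3, N4, N5, Z).
New critical path: N3→N5→N7 = 12+3+6 = 21 ⇒ 21 weeks.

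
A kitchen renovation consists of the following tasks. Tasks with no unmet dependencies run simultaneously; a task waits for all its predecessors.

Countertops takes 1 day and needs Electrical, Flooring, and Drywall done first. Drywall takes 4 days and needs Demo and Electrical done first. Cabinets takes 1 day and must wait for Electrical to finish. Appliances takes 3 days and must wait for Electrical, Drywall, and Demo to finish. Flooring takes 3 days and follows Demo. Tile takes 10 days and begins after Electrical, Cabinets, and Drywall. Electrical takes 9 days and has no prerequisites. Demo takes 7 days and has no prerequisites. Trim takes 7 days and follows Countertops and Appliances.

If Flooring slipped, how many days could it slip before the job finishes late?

Critical path: Electrical→Drywall→Tile = 9+4+10 = 23, so the finish is 23 days.
Flooring finishes as early as 10 and must finish by 15.
Float = 23 − 18 = 5.

5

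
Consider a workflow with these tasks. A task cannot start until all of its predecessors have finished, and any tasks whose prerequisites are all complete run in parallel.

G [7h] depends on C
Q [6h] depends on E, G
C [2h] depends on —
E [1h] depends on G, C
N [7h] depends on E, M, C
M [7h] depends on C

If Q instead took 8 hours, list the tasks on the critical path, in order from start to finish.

C, G, E, Q

Actual critical path: C→G→E→N = 2+7+1+7 = 17 ⇒ 17 hours.
Q has 1 hour of float (longest path through it is 16).
New critical path: C→G→E→Q = 2+7+1+8 = 18 ⇒ 18 hours.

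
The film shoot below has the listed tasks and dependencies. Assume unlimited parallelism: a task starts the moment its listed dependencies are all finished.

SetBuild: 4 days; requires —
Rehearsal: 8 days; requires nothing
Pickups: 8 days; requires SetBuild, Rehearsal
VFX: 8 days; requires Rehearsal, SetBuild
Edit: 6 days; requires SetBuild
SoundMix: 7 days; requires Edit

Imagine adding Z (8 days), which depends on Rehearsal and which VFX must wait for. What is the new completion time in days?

24

Originally the film shoot takes 17 days.
With Z inserted, VFX now waits for max(Rehearsal, SetBuild, Z).
New critical path: Rehearsal→Z→VFX = 8+8+8 = 24 ⇒ 24 days.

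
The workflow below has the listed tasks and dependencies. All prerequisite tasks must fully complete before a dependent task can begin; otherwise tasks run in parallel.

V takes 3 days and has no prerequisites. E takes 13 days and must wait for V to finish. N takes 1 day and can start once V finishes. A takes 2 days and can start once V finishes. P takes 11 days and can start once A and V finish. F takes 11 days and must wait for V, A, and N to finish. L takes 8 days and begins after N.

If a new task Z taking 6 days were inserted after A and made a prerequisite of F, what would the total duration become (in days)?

Originally the plan takes 16 days.
With Z inserted, F now waits for max(V, A, N, Z).
New critical path: V→A→Z→F = 3+2+6+11 = 22 ⇒ 22 days.

22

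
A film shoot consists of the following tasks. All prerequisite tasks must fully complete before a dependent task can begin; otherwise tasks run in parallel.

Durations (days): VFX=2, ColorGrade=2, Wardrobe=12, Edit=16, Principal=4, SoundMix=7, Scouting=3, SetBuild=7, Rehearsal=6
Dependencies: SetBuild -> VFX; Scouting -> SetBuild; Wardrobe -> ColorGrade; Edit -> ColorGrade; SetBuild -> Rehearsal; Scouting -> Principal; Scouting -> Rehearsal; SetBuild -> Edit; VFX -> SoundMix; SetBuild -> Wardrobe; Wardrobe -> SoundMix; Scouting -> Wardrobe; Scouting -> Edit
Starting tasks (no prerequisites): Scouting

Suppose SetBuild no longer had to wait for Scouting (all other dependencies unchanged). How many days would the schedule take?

With the dependency in place, Scouting→SetBuild→Wardrobe→SoundMix = 3+7+12+7 = 29 sets the finish at 29 days.
Without Scouting→SetBuild, SetBuild's earliest start moves from 3 to 0.
New critical path: SetBuild→Wardrobe→SoundMix = 7+12+7 = 26 ⇒ 26 days.

26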